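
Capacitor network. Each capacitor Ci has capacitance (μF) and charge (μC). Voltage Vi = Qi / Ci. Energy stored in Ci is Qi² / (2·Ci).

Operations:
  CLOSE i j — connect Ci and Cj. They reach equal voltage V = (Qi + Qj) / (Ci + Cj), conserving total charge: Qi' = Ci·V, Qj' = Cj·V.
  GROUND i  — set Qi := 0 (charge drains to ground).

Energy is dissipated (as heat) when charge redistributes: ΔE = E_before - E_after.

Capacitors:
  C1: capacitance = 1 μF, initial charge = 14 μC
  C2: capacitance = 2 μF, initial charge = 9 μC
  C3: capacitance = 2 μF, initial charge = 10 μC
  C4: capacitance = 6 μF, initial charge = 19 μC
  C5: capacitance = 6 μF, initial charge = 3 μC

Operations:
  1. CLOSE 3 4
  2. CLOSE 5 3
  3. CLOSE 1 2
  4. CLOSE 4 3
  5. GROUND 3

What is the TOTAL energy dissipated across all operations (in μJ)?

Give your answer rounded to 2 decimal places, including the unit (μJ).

Answer: 53.28 μJ

Derivation:
Initial: C1(1μF, Q=14μC, V=14.00V), C2(2μF, Q=9μC, V=4.50V), C3(2μF, Q=10μC, V=5.00V), C4(6μF, Q=19μC, V=3.17V), C5(6μF, Q=3μC, V=0.50V)
Op 1: CLOSE 3-4: Q_total=29.00, C_total=8.00, V=3.62; Q3=7.25, Q4=21.75; dissipated=2.521
Op 2: CLOSE 5-3: Q_total=10.25, C_total=8.00, V=1.28; Q5=7.69, Q3=2.56; dissipated=7.324
Op 3: CLOSE 1-2: Q_total=23.00, C_total=3.00, V=7.67; Q1=7.67, Q2=15.33; dissipated=30.083
Op 4: CLOSE 4-3: Q_total=24.31, C_total=8.00, V=3.04; Q4=18.23, Q3=6.08; dissipated=4.120
Op 5: GROUND 3: Q3=0; energy lost=9.236
Total dissipated: 53.284 μJ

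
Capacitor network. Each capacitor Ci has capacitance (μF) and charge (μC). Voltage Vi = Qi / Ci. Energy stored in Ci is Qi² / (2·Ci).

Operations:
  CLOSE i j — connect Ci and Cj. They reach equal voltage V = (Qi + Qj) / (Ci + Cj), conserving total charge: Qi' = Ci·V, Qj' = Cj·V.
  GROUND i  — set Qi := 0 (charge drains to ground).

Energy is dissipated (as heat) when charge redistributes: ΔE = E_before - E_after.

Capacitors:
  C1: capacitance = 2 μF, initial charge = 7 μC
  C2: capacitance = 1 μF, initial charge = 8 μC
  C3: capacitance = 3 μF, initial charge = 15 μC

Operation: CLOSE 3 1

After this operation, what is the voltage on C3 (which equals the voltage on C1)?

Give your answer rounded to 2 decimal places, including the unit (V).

Answer: 4.40 V

Derivation:
Initial: C1(2μF, Q=7μC, V=3.50V), C2(1μF, Q=8μC, V=8.00V), C3(3μF, Q=15μC, V=5.00V)
Op 1: CLOSE 3-1: Q_total=22.00, C_total=5.00, V=4.40; Q3=13.20, Q1=8.80; dissipated=1.350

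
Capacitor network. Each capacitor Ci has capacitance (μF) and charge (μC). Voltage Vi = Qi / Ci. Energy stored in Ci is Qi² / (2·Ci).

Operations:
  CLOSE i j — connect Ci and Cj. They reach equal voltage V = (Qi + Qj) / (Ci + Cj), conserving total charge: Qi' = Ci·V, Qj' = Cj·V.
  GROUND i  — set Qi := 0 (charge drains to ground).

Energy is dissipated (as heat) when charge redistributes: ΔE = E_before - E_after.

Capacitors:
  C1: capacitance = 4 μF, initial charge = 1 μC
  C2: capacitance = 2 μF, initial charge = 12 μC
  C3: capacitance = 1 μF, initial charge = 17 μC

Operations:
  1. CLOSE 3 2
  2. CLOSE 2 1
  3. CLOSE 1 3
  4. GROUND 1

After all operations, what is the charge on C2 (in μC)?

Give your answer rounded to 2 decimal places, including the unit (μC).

Answer: 6.78 μC

Derivation:
Initial: C1(4μF, Q=1μC, V=0.25V), C2(2μF, Q=12μC, V=6.00V), C3(1μF, Q=17μC, V=17.00V)
Op 1: CLOSE 3-2: Q_total=29.00, C_total=3.00, V=9.67; Q3=9.67, Q2=19.33; dissipated=40.333
Op 2: CLOSE 2-1: Q_total=20.33, C_total=6.00, V=3.39; Q2=6.78, Q1=13.56; dissipated=59.116
Op 3: CLOSE 1-3: Q_total=23.22, C_total=5.00, V=4.64; Q1=18.58, Q3=4.64; dissipated=15.764
Op 4: GROUND 1: Q1=0; energy lost=43.142
Final charges: Q1=0.00, Q2=6.78, Q3=4.64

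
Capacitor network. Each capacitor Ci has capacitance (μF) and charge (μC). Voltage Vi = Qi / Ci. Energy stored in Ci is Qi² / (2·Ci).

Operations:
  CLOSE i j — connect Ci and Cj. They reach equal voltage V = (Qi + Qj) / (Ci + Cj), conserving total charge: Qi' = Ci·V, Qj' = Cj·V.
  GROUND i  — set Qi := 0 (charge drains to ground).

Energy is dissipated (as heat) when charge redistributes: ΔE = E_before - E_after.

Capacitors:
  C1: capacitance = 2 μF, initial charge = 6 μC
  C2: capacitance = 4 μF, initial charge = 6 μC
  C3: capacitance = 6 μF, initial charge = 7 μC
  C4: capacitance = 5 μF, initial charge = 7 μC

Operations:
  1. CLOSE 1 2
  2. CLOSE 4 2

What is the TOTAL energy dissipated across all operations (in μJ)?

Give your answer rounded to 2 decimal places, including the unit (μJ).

Initial: C1(2μF, Q=6μC, V=3.00V), C2(4μF, Q=6μC, V=1.50V), C3(6μF, Q=7μC, V=1.17V), C4(5μF, Q=7μC, V=1.40V)
Op 1: CLOSE 1-2: Q_total=12.00, C_total=6.00, V=2.00; Q1=4.00, Q2=8.00; dissipated=1.500
Op 2: CLOSE 4-2: Q_total=15.00, C_total=9.00, V=1.67; Q4=8.33, Q2=6.67; dissipated=0.400
Total dissipated: 1.900 μJ

Answer: 1.90 μJ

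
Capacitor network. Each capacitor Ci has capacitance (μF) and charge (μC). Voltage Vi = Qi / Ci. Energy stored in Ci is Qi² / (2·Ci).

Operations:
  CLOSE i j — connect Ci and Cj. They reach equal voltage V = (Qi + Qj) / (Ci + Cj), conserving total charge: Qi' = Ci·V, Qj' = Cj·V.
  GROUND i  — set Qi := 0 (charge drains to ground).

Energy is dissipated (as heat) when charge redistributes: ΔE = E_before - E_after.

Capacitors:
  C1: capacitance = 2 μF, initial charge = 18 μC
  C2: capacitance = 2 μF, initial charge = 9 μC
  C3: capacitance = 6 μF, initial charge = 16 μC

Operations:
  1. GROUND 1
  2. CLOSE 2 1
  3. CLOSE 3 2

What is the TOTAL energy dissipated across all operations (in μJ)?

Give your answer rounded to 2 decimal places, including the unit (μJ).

Answer: 91.26 μJ

Derivation:
Initial: C1(2μF, Q=18μC, V=9.00V), C2(2μF, Q=9μC, V=4.50V), C3(6μF, Q=16μC, V=2.67V)
Op 1: GROUND 1: Q1=0; energy lost=81.000
Op 2: CLOSE 2-1: Q_total=9.00, C_total=4.00, V=2.25; Q2=4.50, Q1=4.50; dissipated=10.125
Op 3: CLOSE 3-2: Q_total=20.50, C_total=8.00, V=2.56; Q3=15.38, Q2=5.12; dissipated=0.130
Total dissipated: 91.255 μJ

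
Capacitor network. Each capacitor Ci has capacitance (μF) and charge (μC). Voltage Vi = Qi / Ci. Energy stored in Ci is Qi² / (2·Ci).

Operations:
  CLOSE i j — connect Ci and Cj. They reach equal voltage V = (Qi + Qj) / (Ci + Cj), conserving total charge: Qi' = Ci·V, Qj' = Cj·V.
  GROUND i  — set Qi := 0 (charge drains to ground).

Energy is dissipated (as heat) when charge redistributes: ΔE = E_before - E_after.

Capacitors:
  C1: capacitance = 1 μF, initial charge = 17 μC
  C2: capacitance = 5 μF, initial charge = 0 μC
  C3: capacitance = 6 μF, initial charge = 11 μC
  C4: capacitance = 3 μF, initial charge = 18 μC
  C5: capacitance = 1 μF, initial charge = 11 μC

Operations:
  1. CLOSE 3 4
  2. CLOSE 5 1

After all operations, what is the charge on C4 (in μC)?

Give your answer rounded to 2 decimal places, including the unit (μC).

Answer: 9.67 μC

Derivation:
Initial: C1(1μF, Q=17μC, V=17.00V), C2(5μF, Q=0μC, V=0.00V), C3(6μF, Q=11μC, V=1.83V), C4(3μF, Q=18μC, V=6.00V), C5(1μF, Q=11μC, V=11.00V)
Op 1: CLOSE 3-4: Q_total=29.00, C_total=9.00, V=3.22; Q3=19.33, Q4=9.67; dissipated=17.361
Op 2: CLOSE 5-1: Q_total=28.00, C_total=2.00, V=14.00; Q5=14.00, Q1=14.00; dissipated=9.000
Final charges: Q1=14.00, Q2=0.00, Q3=19.33, Q4=9.67, Q5=14.00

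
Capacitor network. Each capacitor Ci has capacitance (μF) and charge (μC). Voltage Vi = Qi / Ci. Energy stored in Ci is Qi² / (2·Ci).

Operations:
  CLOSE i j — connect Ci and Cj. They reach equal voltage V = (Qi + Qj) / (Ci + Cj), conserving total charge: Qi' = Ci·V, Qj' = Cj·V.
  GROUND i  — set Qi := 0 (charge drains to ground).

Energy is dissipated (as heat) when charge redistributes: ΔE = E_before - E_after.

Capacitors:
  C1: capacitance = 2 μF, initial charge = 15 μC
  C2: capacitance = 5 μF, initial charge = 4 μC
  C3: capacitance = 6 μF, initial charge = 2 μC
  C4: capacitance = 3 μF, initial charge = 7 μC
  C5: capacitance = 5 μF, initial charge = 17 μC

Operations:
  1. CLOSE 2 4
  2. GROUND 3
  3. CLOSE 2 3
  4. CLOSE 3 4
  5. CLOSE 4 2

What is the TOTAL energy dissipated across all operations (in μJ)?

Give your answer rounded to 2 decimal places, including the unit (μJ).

Answer: 5.74 μJ

Derivation:
Initial: C1(2μF, Q=15μC, V=7.50V), C2(5μF, Q=4μC, V=0.80V), C3(6μF, Q=2μC, V=0.33V), C4(3μF, Q=7μC, V=2.33V), C5(5μF, Q=17μC, V=3.40V)
Op 1: CLOSE 2-4: Q_total=11.00, C_total=8.00, V=1.38; Q2=6.88, Q4=4.12; dissipated=2.204
Op 2: GROUND 3: Q3=0; energy lost=0.333
Op 3: CLOSE 2-3: Q_total=6.88, C_total=11.00, V=0.62; Q2=3.12, Q3=3.75; dissipated=2.578
Op 4: CLOSE 3-4: Q_total=7.88, C_total=9.00, V=0.88; Q3=5.25, Q4=2.62; dissipated=0.562
Op 5: CLOSE 4-2: Q_total=5.75, C_total=8.00, V=0.72; Q4=2.16, Q2=3.59; dissipated=0.059
Total dissipated: 5.737 μJ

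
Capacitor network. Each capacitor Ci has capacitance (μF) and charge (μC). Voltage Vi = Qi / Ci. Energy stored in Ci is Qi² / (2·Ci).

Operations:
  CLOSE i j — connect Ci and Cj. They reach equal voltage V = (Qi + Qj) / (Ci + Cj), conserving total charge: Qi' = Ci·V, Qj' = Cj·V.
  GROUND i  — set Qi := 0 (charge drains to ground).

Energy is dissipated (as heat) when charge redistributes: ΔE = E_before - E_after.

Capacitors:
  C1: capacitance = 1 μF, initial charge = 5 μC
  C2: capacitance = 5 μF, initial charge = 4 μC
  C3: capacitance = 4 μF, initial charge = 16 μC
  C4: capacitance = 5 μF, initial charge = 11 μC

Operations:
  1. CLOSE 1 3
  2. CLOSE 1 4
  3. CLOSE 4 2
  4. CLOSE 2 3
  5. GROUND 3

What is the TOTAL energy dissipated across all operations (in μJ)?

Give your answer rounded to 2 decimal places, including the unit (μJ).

Initial: C1(1μF, Q=5μC, V=5.00V), C2(5μF, Q=4μC, V=0.80V), C3(4μF, Q=16μC, V=4.00V), C4(5μF, Q=11μC, V=2.20V)
Op 1: CLOSE 1-3: Q_total=21.00, C_total=5.00, V=4.20; Q1=4.20, Q3=16.80; dissipated=0.400
Op 2: CLOSE 1-4: Q_total=15.20, C_total=6.00, V=2.53; Q1=2.53, Q4=12.67; dissipated=1.667
Op 3: CLOSE 4-2: Q_total=16.67, C_total=10.00, V=1.67; Q4=8.33, Q2=8.33; dissipated=3.756
Op 4: CLOSE 2-3: Q_total=25.13, C_total=9.00, V=2.79; Q2=13.96, Q3=11.17; dissipated=7.131
Op 5: GROUND 3: Q3=0; energy lost=15.597
Total dissipated: 28.550 μJ

Answer: 28.55 μJ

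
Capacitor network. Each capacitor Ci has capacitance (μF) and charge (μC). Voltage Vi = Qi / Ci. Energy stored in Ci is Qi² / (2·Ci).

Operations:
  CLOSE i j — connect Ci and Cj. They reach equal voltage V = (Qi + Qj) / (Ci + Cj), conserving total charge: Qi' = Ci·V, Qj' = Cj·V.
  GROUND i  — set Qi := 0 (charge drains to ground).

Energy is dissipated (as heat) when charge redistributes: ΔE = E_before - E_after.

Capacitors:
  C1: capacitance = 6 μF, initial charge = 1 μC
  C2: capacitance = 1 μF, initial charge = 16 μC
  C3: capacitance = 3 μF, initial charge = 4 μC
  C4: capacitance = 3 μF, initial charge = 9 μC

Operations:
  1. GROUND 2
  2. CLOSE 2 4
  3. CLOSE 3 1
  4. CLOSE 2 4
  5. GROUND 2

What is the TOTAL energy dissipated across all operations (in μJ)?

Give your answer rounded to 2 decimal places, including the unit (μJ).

Answer: 135.27 μJ

Derivation:
Initial: C1(6μF, Q=1μC, V=0.17V), C2(1μF, Q=16μC, V=16.00V), C3(3μF, Q=4μC, V=1.33V), C4(3μF, Q=9μC, V=3.00V)
Op 1: GROUND 2: Q2=0; energy lost=128.000
Op 2: CLOSE 2-4: Q_total=9.00, C_total=4.00, V=2.25; Q2=2.25, Q4=6.75; dissipated=3.375
Op 3: CLOSE 3-1: Q_total=5.00, C_total=9.00, V=0.56; Q3=1.67, Q1=3.33; dissipated=1.361
Op 4: CLOSE 2-4: Q_total=9.00, C_total=4.00, V=2.25; Q2=2.25, Q4=6.75; dissipated=0.000
Op 5: GROUND 2: Q2=0; energy lost=2.531
Total dissipated: 135.267 μJ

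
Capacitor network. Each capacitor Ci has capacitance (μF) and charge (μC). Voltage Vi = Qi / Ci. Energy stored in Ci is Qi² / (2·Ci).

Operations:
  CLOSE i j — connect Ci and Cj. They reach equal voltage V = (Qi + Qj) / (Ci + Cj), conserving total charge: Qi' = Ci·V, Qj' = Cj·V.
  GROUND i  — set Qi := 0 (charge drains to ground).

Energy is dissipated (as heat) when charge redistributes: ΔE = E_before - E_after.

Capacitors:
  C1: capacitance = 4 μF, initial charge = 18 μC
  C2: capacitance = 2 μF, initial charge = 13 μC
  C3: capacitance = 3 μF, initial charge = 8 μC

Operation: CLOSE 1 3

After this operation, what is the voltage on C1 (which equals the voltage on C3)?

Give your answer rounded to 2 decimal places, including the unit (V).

Answer: 3.71 V

Derivation:
Initial: C1(4μF, Q=18μC, V=4.50V), C2(2μF, Q=13μC, V=6.50V), C3(3μF, Q=8μC, V=2.67V)
Op 1: CLOSE 1-3: Q_total=26.00, C_total=7.00, V=3.71; Q1=14.86, Q3=11.14; dissipated=2.881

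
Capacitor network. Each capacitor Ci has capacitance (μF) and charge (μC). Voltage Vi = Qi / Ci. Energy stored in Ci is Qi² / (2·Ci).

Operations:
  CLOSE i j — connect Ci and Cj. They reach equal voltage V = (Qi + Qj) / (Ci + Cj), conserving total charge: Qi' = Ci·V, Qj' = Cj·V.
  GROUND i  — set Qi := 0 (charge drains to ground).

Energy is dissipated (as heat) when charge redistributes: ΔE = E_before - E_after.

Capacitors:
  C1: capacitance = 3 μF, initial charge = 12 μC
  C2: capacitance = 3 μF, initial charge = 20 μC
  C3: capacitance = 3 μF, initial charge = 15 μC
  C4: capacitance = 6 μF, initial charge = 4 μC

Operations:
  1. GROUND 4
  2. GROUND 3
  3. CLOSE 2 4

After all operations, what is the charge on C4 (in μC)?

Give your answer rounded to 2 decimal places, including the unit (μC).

Initial: C1(3μF, Q=12μC, V=4.00V), C2(3μF, Q=20μC, V=6.67V), C3(3μF, Q=15μC, V=5.00V), C4(6μF, Q=4μC, V=0.67V)
Op 1: GROUND 4: Q4=0; energy lost=1.333
Op 2: GROUND 3: Q3=0; energy lost=37.500
Op 3: CLOSE 2-4: Q_total=20.00, C_total=9.00, V=2.22; Q2=6.67, Q4=13.33; dissipated=44.444
Final charges: Q1=12.00, Q2=6.67, Q3=0.00, Q4=13.33

Answer: 13.33 μC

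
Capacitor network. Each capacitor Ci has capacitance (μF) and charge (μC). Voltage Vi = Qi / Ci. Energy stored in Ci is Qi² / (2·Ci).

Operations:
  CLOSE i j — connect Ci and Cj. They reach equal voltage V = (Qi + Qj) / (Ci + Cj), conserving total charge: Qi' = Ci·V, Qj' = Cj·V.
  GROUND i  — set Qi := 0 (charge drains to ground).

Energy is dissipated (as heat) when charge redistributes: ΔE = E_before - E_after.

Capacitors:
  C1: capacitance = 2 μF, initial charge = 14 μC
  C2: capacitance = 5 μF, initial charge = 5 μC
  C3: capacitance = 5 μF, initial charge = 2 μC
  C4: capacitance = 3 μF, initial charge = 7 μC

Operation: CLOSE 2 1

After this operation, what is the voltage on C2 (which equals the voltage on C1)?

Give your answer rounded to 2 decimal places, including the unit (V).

Initial: C1(2μF, Q=14μC, V=7.00V), C2(5μF, Q=5μC, V=1.00V), C3(5μF, Q=2μC, V=0.40V), C4(3μF, Q=7μC, V=2.33V)
Op 1: CLOSE 2-1: Q_total=19.00, C_total=7.00, V=2.71; Q2=13.57, Q1=5.43; dissipated=25.714

Answer: 2.71 V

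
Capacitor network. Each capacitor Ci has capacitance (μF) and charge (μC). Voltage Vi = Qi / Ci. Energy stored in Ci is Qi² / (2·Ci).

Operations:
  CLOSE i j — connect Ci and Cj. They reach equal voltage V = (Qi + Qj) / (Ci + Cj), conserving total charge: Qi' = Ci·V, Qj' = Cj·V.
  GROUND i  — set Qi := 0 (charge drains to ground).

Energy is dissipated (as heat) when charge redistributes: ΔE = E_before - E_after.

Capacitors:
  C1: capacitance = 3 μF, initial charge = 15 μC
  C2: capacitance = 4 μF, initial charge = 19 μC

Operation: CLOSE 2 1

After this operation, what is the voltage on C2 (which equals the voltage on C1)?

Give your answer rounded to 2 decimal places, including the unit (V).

Answer: 4.86 V

Derivation:
Initial: C1(3μF, Q=15μC, V=5.00V), C2(4μF, Q=19μC, V=4.75V)
Op 1: CLOSE 2-1: Q_total=34.00, C_total=7.00, V=4.86; Q2=19.43, Q1=14.57; dissipated=0.054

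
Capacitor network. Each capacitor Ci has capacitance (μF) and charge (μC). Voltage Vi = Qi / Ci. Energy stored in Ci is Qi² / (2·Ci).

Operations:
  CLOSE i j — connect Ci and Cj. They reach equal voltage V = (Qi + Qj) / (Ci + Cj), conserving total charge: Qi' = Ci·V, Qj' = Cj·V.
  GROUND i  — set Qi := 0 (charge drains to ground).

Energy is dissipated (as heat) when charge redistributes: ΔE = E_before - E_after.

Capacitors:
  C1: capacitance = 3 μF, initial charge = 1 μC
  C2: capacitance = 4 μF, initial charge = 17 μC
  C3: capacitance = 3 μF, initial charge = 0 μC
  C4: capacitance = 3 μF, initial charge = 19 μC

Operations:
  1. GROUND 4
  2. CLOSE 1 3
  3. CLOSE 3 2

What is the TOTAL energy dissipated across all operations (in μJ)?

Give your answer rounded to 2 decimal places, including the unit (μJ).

Initial: C1(3μF, Q=1μC, V=0.33V), C2(4μF, Q=17μC, V=4.25V), C3(3μF, Q=0μC, V=0.00V), C4(3μF, Q=19μC, V=6.33V)
Op 1: GROUND 4: Q4=0; energy lost=60.167
Op 2: CLOSE 1-3: Q_total=1.00, C_total=6.00, V=0.17; Q1=0.50, Q3=0.50; dissipated=0.083
Op 3: CLOSE 3-2: Q_total=17.50, C_total=7.00, V=2.50; Q3=7.50, Q2=10.00; dissipated=14.292
Total dissipated: 74.542 μJ

Answer: 74.54 μJ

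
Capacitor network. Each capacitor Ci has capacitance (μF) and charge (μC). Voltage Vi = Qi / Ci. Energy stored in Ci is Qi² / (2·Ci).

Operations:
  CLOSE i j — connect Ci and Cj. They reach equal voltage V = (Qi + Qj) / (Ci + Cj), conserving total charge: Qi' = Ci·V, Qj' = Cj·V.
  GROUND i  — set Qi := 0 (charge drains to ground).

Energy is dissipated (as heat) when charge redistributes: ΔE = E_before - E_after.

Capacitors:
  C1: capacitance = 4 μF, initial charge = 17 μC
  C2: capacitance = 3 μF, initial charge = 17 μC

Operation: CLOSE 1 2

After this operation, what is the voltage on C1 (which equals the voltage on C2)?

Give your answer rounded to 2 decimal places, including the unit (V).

Answer: 4.86 V

Derivation:
Initial: C1(4μF, Q=17μC, V=4.25V), C2(3μF, Q=17μC, V=5.67V)
Op 1: CLOSE 1-2: Q_total=34.00, C_total=7.00, V=4.86; Q1=19.43, Q2=14.57; dissipated=1.720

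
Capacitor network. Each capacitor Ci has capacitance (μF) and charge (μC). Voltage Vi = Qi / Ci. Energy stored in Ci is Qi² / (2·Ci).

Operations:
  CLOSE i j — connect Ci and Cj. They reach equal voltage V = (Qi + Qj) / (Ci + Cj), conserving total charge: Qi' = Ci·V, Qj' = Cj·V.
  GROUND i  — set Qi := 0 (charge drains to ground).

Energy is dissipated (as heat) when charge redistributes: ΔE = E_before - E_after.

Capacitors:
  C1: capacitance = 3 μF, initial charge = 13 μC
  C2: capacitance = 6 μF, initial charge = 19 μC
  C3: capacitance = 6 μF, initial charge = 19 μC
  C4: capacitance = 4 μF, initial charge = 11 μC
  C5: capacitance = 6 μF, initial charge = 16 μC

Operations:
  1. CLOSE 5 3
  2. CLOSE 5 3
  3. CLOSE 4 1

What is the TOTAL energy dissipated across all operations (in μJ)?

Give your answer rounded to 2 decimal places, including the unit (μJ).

Answer: 2.52 μJ

Derivation:
Initial: C1(3μF, Q=13μC, V=4.33V), C2(6μF, Q=19μC, V=3.17V), C3(6μF, Q=19μC, V=3.17V), C4(4μF, Q=11μC, V=2.75V), C5(6μF, Q=16μC, V=2.67V)
Op 1: CLOSE 5-3: Q_total=35.00, C_total=12.00, V=2.92; Q5=17.50, Q3=17.50; dissipated=0.375
Op 2: CLOSE 5-3: Q_total=35.00, C_total=12.00, V=2.92; Q5=17.50, Q3=17.50; dissipated=0.000
Op 3: CLOSE 4-1: Q_total=24.00, C_total=7.00, V=3.43; Q4=13.71, Q1=10.29; dissipated=2.149
Total dissipated: 2.524 μJ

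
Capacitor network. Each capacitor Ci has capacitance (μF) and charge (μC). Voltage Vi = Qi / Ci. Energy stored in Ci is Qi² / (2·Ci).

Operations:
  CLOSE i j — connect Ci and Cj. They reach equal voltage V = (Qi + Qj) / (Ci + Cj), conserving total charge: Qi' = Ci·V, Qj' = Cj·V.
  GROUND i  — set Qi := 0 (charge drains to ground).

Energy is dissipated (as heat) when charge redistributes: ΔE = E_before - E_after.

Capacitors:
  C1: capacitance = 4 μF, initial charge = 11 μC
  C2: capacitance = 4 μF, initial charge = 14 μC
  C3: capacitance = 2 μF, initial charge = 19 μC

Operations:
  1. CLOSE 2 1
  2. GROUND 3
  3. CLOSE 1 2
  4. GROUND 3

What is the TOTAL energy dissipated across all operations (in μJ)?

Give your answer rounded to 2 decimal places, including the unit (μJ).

Initial: C1(4μF, Q=11μC, V=2.75V), C2(4μF, Q=14μC, V=3.50V), C3(2μF, Q=19μC, V=9.50V)
Op 1: CLOSE 2-1: Q_total=25.00, C_total=8.00, V=3.12; Q2=12.50, Q1=12.50; dissipated=0.562
Op 2: GROUND 3: Q3=0; energy lost=90.250
Op 3: CLOSE 1-2: Q_total=25.00, C_total=8.00, V=3.12; Q1=12.50, Q2=12.50; dissipated=0.000
Op 4: GROUND 3: Q3=0; energy lost=0.000
Total dissipated: 90.812 μJ

Answer: 90.81 μJ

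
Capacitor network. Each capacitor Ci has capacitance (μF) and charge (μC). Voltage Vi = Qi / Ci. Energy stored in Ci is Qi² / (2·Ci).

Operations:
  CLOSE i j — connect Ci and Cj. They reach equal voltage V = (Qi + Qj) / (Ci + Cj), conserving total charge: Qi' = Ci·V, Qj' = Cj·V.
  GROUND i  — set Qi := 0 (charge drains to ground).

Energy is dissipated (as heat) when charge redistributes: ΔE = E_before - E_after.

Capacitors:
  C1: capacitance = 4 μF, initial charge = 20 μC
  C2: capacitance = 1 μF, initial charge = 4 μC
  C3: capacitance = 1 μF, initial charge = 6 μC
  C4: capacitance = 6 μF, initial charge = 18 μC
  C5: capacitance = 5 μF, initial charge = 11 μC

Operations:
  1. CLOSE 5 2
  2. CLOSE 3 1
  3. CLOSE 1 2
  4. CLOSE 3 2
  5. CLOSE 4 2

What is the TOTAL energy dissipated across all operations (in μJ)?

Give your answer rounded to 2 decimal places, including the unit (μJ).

Answer: 6.34 μJ

Derivation:
Initial: C1(4μF, Q=20μC, V=5.00V), C2(1μF, Q=4μC, V=4.00V), C3(1μF, Q=6μC, V=6.00V), C4(6μF, Q=18μC, V=3.00V), C5(5μF, Q=11μC, V=2.20V)
Op 1: CLOSE 5-2: Q_total=15.00, C_total=6.00, V=2.50; Q5=12.50, Q2=2.50; dissipated=1.350
Op 2: CLOSE 3-1: Q_total=26.00, C_total=5.00, V=5.20; Q3=5.20, Q1=20.80; dissipated=0.400
Op 3: CLOSE 1-2: Q_total=23.30, C_total=5.00, V=4.66; Q1=18.64, Q2=4.66; dissipated=2.916
Op 4: CLOSE 3-2: Q_total=9.86, C_total=2.00, V=4.93; Q3=4.93, Q2=4.93; dissipated=0.073
Op 5: CLOSE 4-2: Q_total=22.93, C_total=7.00, V=3.28; Q4=19.65, Q2=3.28; dissipated=1.596
Total dissipated: 6.335 μJ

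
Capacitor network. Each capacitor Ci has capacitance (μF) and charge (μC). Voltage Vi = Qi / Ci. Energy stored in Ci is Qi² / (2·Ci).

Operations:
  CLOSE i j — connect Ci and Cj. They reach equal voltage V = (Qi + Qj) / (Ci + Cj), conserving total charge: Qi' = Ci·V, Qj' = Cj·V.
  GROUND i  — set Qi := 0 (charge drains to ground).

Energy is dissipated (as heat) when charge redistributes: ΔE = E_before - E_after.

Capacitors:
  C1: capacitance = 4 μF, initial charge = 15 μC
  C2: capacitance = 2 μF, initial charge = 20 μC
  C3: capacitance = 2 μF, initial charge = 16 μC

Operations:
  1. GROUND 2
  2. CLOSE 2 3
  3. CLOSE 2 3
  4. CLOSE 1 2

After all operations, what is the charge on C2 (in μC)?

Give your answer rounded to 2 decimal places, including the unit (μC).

Initial: C1(4μF, Q=15μC, V=3.75V), C2(2μF, Q=20μC, V=10.00V), C3(2μF, Q=16μC, V=8.00V)
Op 1: GROUND 2: Q2=0; energy lost=100.000
Op 2: CLOSE 2-3: Q_total=16.00, C_total=4.00, V=4.00; Q2=8.00, Q3=8.00; dissipated=32.000
Op 3: CLOSE 2-3: Q_total=16.00, C_total=4.00, V=4.00; Q2=8.00, Q3=8.00; dissipated=0.000
Op 4: CLOSE 1-2: Q_total=23.00, C_total=6.00, V=3.83; Q1=15.33, Q2=7.67; dissipated=0.042
Final charges: Q1=15.33, Q2=7.67, Q3=8.00

Answer: 7.67 μC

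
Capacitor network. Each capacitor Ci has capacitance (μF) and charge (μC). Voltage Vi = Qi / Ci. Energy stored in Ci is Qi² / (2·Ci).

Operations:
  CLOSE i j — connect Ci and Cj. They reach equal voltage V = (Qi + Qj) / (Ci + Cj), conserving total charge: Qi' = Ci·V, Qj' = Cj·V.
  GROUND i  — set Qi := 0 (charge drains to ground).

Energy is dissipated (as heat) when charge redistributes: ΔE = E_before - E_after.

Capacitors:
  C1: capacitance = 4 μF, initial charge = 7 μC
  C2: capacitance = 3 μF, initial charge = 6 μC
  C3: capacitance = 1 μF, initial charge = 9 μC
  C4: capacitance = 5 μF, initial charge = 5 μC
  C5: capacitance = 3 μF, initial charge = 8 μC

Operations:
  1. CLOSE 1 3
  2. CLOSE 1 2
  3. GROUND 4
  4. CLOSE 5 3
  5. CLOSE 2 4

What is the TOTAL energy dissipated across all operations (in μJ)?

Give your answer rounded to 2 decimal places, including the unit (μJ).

Answer: 31.63 μJ

Derivation:
Initial: C1(4μF, Q=7μC, V=1.75V), C2(3μF, Q=6μC, V=2.00V), C3(1μF, Q=9μC, V=9.00V), C4(5μF, Q=5μC, V=1.00V), C5(3μF, Q=8μC, V=2.67V)
Op 1: CLOSE 1-3: Q_total=16.00, C_total=5.00, V=3.20; Q1=12.80, Q3=3.20; dissipated=21.025
Op 2: CLOSE 1-2: Q_total=18.80, C_total=7.00, V=2.69; Q1=10.74, Q2=8.06; dissipated=1.234
Op 3: GROUND 4: Q4=0; energy lost=2.500
Op 4: CLOSE 5-3: Q_total=11.20, C_total=4.00, V=2.80; Q5=8.40, Q3=2.80; dissipated=0.107
Op 5: CLOSE 2-4: Q_total=8.06, C_total=8.00, V=1.01; Q2=3.02, Q4=5.04; dissipated=6.762
Total dissipated: 31.628 μJ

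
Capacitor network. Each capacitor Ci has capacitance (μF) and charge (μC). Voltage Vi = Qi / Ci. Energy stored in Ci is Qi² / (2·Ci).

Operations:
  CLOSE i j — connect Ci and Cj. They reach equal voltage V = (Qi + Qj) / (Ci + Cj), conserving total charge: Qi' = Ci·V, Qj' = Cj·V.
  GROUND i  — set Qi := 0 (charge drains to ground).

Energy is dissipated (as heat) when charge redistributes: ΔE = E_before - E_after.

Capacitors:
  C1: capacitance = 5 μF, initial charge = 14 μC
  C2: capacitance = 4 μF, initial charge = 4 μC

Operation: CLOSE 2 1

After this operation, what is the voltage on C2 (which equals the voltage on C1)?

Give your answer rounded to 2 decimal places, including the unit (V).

Initial: C1(5μF, Q=14μC, V=2.80V), C2(4μF, Q=4μC, V=1.00V)
Op 1: CLOSE 2-1: Q_total=18.00, C_total=9.00, V=2.00; Q2=8.00, Q1=10.00; dissipated=3.600

Answer: 2.00 V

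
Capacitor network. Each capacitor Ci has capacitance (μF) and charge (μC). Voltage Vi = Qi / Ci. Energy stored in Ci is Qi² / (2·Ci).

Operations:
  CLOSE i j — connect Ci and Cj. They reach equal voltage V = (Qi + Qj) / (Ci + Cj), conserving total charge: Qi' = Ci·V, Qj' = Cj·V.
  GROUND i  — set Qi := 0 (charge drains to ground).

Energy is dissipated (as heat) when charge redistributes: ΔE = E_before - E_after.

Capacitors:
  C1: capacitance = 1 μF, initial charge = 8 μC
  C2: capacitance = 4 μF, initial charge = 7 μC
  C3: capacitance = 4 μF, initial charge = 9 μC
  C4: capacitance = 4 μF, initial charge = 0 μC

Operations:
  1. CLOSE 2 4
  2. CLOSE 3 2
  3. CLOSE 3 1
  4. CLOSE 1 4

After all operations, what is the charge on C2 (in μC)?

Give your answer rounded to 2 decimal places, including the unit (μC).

Answer: 6.25 μC

Derivation:
Initial: C1(1μF, Q=8μC, V=8.00V), C2(4μF, Q=7μC, V=1.75V), C3(4μF, Q=9μC, V=2.25V), C4(4μF, Q=0μC, V=0.00V)
Op 1: CLOSE 2-4: Q_total=7.00, C_total=8.00, V=0.88; Q2=3.50, Q4=3.50; dissipated=3.062
Op 2: CLOSE 3-2: Q_total=12.50, C_total=8.00, V=1.56; Q3=6.25, Q2=6.25; dissipated=1.891
Op 3: CLOSE 3-1: Q_total=14.25, C_total=5.00, V=2.85; Q3=11.40, Q1=2.85; dissipated=16.577
Op 4: CLOSE 1-4: Q_total=6.35, C_total=5.00, V=1.27; Q1=1.27, Q4=5.08; dissipated=1.560
Final charges: Q1=1.27, Q2=6.25, Q3=11.40, Q4=5.08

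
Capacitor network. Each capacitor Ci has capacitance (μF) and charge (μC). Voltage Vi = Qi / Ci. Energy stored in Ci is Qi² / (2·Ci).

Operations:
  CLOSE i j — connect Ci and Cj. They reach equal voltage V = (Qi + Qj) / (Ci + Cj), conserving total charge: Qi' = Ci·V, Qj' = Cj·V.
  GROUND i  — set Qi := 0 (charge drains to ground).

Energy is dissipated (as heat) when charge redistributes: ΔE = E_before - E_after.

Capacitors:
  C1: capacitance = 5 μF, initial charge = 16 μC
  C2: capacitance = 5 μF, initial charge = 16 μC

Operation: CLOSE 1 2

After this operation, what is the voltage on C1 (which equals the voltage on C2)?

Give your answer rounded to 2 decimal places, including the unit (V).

Answer: 3.20 V

Derivation:
Initial: C1(5μF, Q=16μC, V=3.20V), C2(5μF, Q=16μC, V=3.20V)
Op 1: CLOSE 1-2: Q_total=32.00, C_total=10.00, V=3.20; Q1=16.00, Q2=16.00; dissipated=0.000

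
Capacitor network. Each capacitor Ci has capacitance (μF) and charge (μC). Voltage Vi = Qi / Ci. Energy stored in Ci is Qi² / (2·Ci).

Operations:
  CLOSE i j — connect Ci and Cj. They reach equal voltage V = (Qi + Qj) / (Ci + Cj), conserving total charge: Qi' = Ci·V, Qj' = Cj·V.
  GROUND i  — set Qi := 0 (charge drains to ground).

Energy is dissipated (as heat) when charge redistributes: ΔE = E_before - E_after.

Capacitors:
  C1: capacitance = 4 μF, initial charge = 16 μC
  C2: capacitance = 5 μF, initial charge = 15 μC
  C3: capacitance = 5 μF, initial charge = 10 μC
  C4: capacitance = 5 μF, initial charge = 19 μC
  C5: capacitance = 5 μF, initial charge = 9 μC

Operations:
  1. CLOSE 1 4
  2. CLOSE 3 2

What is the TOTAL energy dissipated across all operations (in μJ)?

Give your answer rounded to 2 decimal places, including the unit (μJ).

Initial: C1(4μF, Q=16μC, V=4.00V), C2(5μF, Q=15μC, V=3.00V), C3(5μF, Q=10μC, V=2.00V), C4(5μF, Q=19μC, V=3.80V), C5(5μF, Q=9μC, V=1.80V)
Op 1: CLOSE 1-4: Q_total=35.00, C_total=9.00, V=3.89; Q1=15.56, Q4=19.44; dissipated=0.044
Op 2: CLOSE 3-2: Q_total=25.00, C_total=10.00, V=2.50; Q3=12.50, Q2=12.50; dissipated=1.250
Total dissipated: 1.294 μJ

Answer: 1.29 μJ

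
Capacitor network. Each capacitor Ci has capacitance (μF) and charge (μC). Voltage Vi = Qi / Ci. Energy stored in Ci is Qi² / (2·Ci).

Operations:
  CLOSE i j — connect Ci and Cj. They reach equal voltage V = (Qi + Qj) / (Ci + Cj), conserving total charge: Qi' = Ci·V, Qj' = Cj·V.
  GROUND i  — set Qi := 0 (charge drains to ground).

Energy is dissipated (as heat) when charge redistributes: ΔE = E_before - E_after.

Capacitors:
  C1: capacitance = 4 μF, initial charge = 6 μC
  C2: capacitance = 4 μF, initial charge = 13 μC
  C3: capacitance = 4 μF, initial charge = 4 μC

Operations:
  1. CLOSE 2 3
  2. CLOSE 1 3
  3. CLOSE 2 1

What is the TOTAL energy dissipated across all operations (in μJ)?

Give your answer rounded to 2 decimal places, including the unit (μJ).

Initial: C1(4μF, Q=6μC, V=1.50V), C2(4μF, Q=13μC, V=3.25V), C3(4μF, Q=4μC, V=1.00V)
Op 1: CLOSE 2-3: Q_total=17.00, C_total=8.00, V=2.12; Q2=8.50, Q3=8.50; dissipated=5.062
Op 2: CLOSE 1-3: Q_total=14.50, C_total=8.00, V=1.81; Q1=7.25, Q3=7.25; dissipated=0.391
Op 3: CLOSE 2-1: Q_total=15.75, C_total=8.00, V=1.97; Q2=7.88, Q1=7.88; dissipated=0.098
Total dissipated: 5.551 μJ

Answer: 5.55 μJ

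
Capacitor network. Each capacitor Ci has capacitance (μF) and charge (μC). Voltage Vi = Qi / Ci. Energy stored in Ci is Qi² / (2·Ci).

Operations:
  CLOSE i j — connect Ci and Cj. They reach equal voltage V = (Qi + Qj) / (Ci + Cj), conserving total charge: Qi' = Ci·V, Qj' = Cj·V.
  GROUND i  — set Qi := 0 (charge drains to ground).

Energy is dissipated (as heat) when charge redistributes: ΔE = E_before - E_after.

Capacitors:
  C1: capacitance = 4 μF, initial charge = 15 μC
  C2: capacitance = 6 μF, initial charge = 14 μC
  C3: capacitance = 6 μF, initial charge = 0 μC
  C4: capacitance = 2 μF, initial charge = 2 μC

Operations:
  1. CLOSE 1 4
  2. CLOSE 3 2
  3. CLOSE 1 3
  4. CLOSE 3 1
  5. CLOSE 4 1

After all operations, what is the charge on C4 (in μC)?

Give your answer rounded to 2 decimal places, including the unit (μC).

Initial: C1(4μF, Q=15μC, V=3.75V), C2(6μF, Q=14μC, V=2.33V), C3(6μF, Q=0μC, V=0.00V), C4(2μF, Q=2μC, V=1.00V)
Op 1: CLOSE 1-4: Q_total=17.00, C_total=6.00, V=2.83; Q1=11.33, Q4=5.67; dissipated=5.042
Op 2: CLOSE 3-2: Q_total=14.00, C_total=12.00, V=1.17; Q3=7.00, Q2=7.00; dissipated=8.167
Op 3: CLOSE 1-3: Q_total=18.33, C_total=10.00, V=1.83; Q1=7.33, Q3=11.00; dissipated=3.333
Op 4: CLOSE 3-1: Q_total=18.33, C_total=10.00, V=1.83; Q3=11.00, Q1=7.33; dissipated=0.000
Op 5: CLOSE 4-1: Q_total=13.00, C_total=6.00, V=2.17; Q4=4.33, Q1=8.67; dissipated=0.667
Final charges: Q1=8.67, Q2=7.00, Q3=11.00, Q4=4.33

Answer: 4.33 μC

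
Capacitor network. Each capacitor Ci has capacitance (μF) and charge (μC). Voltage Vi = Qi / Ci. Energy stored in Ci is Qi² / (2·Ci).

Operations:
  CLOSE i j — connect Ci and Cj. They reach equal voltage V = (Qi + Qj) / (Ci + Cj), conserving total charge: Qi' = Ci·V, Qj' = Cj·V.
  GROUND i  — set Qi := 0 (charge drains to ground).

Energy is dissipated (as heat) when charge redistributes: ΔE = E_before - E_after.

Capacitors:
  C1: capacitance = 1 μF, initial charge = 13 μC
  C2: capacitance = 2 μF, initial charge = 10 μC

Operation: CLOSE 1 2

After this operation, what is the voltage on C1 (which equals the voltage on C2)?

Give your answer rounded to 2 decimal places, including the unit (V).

Answer: 7.67 V

Derivation:
Initial: C1(1μF, Q=13μC, V=13.00V), C2(2μF, Q=10μC, V=5.00V)
Op 1: CLOSE 1-2: Q_total=23.00, C_total=3.00, V=7.67; Q1=7.67, Q2=15.33; dissipated=21.333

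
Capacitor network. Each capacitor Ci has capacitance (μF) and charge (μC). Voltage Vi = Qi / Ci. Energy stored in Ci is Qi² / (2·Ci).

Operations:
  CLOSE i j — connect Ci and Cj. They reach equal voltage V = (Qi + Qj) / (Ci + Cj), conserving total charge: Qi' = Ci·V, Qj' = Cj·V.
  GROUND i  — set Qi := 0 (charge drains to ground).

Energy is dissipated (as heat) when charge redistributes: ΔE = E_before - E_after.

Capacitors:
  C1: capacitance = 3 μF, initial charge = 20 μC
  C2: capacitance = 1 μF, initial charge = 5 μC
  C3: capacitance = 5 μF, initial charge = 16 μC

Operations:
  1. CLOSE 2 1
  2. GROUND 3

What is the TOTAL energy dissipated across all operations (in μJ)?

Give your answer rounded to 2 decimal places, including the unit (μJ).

Answer: 26.64 μJ

Derivation:
Initial: C1(3μF, Q=20μC, V=6.67V), C2(1μF, Q=5μC, V=5.00V), C3(5μF, Q=16μC, V=3.20V)
Op 1: CLOSE 2-1: Q_total=25.00, C_total=4.00, V=6.25; Q2=6.25, Q1=18.75; dissipated=1.042
Op 2: GROUND 3: Q3=0; energy lost=25.600
Total dissipated: 26.642 μJ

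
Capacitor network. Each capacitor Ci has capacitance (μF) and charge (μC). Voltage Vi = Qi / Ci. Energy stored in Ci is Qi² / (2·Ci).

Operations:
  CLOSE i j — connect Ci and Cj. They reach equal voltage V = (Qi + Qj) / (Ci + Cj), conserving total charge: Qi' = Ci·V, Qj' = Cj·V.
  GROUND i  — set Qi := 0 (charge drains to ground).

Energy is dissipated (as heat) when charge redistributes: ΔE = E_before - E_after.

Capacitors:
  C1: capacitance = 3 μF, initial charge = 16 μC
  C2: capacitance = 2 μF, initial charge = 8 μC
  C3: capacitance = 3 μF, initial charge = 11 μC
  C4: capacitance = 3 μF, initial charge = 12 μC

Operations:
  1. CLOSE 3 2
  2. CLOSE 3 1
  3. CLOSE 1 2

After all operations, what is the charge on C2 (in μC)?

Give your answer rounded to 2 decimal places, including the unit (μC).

Answer: 8.52 μC

Derivation:
Initial: C1(3μF, Q=16μC, V=5.33V), C2(2μF, Q=8μC, V=4.00V), C3(3μF, Q=11μC, V=3.67V), C4(3μF, Q=12μC, V=4.00V)
Op 1: CLOSE 3-2: Q_total=19.00, C_total=5.00, V=3.80; Q3=11.40, Q2=7.60; dissipated=0.067
Op 2: CLOSE 3-1: Q_total=27.40, C_total=6.00, V=4.57; Q3=13.70, Q1=13.70; dissipated=1.763
Op 3: CLOSE 1-2: Q_total=21.30, C_total=5.00, V=4.26; Q1=12.78, Q2=8.52; dissipated=0.353
Final charges: Q1=12.78, Q2=8.52, Q3=13.70, Q4=12.00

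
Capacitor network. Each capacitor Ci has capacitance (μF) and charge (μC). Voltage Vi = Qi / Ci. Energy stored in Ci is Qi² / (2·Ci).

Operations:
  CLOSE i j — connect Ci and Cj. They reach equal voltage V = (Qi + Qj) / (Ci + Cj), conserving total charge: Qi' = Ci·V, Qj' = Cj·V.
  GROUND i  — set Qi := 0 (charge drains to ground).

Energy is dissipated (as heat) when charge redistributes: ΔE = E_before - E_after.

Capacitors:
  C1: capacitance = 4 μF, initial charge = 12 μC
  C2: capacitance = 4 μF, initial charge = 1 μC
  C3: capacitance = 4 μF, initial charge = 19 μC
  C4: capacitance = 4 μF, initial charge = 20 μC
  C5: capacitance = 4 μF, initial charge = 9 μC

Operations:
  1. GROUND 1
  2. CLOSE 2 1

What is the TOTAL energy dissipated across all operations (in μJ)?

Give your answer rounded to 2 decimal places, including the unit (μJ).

Initial: C1(4μF, Q=12μC, V=3.00V), C2(4μF, Q=1μC, V=0.25V), C3(4μF, Q=19μC, V=4.75V), C4(4μF, Q=20μC, V=5.00V), C5(4μF, Q=9μC, V=2.25V)
Op 1: GROUND 1: Q1=0; energy lost=18.000
Op 2: CLOSE 2-1: Q_total=1.00, C_total=8.00, V=0.12; Q2=0.50, Q1=0.50; dissipated=0.062
Total dissipated: 18.062 μJ

Answer: 18.06 μJ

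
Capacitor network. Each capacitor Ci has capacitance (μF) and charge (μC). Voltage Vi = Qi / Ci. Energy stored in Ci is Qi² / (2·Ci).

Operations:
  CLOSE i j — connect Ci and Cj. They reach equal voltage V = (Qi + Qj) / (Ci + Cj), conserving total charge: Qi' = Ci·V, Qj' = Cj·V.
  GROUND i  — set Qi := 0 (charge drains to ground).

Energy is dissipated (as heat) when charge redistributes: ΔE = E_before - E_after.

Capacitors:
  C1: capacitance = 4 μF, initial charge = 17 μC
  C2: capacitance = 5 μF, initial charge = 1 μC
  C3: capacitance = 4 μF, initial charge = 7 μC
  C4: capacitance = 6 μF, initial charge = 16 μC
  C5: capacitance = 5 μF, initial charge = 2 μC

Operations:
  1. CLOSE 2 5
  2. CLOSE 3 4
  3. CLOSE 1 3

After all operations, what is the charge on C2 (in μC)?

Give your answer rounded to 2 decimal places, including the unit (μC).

Answer: 1.50 μC

Derivation:
Initial: C1(4μF, Q=17μC, V=4.25V), C2(5μF, Q=1μC, V=0.20V), C3(4μF, Q=7μC, V=1.75V), C4(6μF, Q=16μC, V=2.67V), C5(5μF, Q=2μC, V=0.40V)
Op 1: CLOSE 2-5: Q_total=3.00, C_total=10.00, V=0.30; Q2=1.50, Q5=1.50; dissipated=0.050
Op 2: CLOSE 3-4: Q_total=23.00, C_total=10.00, V=2.30; Q3=9.20, Q4=13.80; dissipated=1.008
Op 3: CLOSE 1-3: Q_total=26.20, C_total=8.00, V=3.27; Q1=13.10, Q3=13.10; dissipated=3.803
Final charges: Q1=13.10, Q2=1.50, Q3=13.10, Q4=13.80, Q5=1.50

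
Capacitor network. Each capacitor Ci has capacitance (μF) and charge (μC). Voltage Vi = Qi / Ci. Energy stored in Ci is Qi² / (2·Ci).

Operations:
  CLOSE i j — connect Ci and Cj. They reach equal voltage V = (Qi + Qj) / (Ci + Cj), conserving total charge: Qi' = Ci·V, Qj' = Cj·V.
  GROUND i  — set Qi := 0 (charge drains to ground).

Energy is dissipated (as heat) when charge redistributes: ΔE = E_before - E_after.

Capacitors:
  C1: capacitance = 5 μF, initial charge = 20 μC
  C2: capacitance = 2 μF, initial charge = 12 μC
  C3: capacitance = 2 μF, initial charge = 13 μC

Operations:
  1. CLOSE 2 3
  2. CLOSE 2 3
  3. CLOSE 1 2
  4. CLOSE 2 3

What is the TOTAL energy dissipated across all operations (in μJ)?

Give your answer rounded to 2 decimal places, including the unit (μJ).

Initial: C1(5μF, Q=20μC, V=4.00V), C2(2μF, Q=12μC, V=6.00V), C3(2μF, Q=13μC, V=6.50V)
Op 1: CLOSE 2-3: Q_total=25.00, C_total=4.00, V=6.25; Q2=12.50, Q3=12.50; dissipated=0.125
Op 2: CLOSE 2-3: Q_total=25.00, C_total=4.00, V=6.25; Q2=12.50, Q3=12.50; dissipated=0.000
Op 3: CLOSE 1-2: Q_total=32.50, C_total=7.00, V=4.64; Q1=23.21, Q2=9.29; dissipated=3.616
Op 4: CLOSE 2-3: Q_total=21.79, C_total=4.00, V=5.45; Q2=10.89, Q3=10.89; dissipated=1.291
Total dissipated: 5.033 μJ

Answer: 5.03 μJ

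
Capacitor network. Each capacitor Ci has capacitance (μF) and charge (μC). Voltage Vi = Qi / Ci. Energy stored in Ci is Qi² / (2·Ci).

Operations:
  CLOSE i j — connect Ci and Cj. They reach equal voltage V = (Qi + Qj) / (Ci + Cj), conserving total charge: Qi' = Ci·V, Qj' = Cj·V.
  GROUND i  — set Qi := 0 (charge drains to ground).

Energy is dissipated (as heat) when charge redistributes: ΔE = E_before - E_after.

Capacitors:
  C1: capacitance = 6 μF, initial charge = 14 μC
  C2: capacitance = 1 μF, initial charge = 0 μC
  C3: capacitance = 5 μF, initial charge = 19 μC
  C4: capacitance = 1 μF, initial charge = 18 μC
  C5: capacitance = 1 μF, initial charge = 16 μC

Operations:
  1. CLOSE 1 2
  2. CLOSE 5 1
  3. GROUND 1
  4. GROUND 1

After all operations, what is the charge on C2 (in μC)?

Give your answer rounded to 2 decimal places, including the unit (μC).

Answer: 2.00 μC

Derivation:
Initial: C1(6μF, Q=14μC, V=2.33V), C2(1μF, Q=0μC, V=0.00V), C3(5μF, Q=19μC, V=3.80V), C4(1μF, Q=18μC, V=18.00V), C5(1μF, Q=16μC, V=16.00V)
Op 1: CLOSE 1-2: Q_total=14.00, C_total=7.00, V=2.00; Q1=12.00, Q2=2.00; dissipated=2.333
Op 2: CLOSE 5-1: Q_total=28.00, C_total=7.00, V=4.00; Q5=4.00, Q1=24.00; dissipated=84.000
Op 3: GROUND 1: Q1=0; energy lost=48.000
Op 4: GROUND 1: Q1=0; energy lost=0.000
Final charges: Q1=0.00, Q2=2.00, Q3=19.00, Q4=18.00, Q5=4.00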